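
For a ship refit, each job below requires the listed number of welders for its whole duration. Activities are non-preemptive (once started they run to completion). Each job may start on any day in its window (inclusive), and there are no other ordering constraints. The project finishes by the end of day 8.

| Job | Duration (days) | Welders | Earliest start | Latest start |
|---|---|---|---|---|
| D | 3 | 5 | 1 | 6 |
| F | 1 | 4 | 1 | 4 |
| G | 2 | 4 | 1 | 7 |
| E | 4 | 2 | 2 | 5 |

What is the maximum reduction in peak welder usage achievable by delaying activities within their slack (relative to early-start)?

Early-start peak: d1:13  d2:11  d3:7  d4:2  d5:2  d6:0  d7:0  d8:0 ⇒ 13.
Leveled (D@1, F@4, G@5, E@4): d1:5  d2:5  d3:5  d4:6  d5:6  d6:6  d7:2  d8:0 ⇒ 6.
Reduction 13 − 6 = 7.

7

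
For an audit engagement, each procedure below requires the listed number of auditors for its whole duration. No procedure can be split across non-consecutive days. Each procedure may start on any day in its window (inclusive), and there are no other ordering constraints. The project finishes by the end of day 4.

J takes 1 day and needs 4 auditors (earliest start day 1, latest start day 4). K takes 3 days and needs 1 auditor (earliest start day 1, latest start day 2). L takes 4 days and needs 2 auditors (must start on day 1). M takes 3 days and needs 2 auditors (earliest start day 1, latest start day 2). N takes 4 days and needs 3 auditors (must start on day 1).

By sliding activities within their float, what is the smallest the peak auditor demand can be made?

Early-start (J@1, K@1, L@1, M@1, N@1) gives peak 12: d1:12  d2:8  d3:8  d4:5.
Shift K→2, M→2.
Schedule J@1, K@2, L@1, M@2, N@1: d1:9  d2:8  d3:8  d4:8 — peak 9.
Total auditor-days = 33 over 4 days ⇒ peak ≥ ⌈33/4⌉ = 9, so 9 is optimal.

9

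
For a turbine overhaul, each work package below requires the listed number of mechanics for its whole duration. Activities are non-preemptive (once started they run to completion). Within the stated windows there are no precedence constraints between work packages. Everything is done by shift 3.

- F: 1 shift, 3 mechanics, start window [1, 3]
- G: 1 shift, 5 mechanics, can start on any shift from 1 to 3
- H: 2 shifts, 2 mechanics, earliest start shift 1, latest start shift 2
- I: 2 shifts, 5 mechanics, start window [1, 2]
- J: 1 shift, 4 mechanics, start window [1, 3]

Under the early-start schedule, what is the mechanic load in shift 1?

At early start, shift 1 has: F, G, H, I, J.
Demand: 3 + 5 + 2 + 5 + 4 = 19.

19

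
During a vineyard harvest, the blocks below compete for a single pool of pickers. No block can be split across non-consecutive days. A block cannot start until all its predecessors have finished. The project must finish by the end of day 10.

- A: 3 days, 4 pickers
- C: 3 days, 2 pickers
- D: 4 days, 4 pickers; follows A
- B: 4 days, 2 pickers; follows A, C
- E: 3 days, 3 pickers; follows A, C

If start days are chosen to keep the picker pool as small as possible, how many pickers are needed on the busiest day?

Early-start (A@1, C@1, D@4, B@4, E@4) gives peak 9: d1:6  d2:6  d3:6  d4:9  d5:9  d6:9  d7:6  d8:0  d9:0  d10:0.
Shift E→8.
Schedule A@1, C@1, D@4, B@4, E@8: d1:6  d2:6  d3:6  d4:6  d5:6  d6:6  d7:6  d8:3  d9:3  d10:3 — peak 6.
Total picker-days = 51 over 10 days ⇒ peak ≥ ⌈51/10⌉ = 6, so 6 is optimal.

6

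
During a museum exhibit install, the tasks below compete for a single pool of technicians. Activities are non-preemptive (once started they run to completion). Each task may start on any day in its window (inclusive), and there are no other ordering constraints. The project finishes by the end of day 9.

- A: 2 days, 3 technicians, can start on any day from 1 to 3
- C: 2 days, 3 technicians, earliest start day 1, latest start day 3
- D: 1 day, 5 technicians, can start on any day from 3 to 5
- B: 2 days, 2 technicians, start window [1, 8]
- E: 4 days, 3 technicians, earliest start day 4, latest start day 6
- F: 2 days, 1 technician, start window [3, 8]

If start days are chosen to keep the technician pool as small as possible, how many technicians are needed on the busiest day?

5

Early-start (A@1, C@1, D@3, B@1, E@4, F@3) gives peak 8: d1:8  d2:8  d3:6  d4:4  d5:3  d6:3  d7:3  d8:0  d9:0.
Shift C→3, D→5, E→6.
Schedule A@1, C@3, D@5, B@1, E@6, F@3: d1:5  d2:5  d3:4  d4:4  d5:5  d6:3  d7:3  d8:3  d9:3 — peak 5.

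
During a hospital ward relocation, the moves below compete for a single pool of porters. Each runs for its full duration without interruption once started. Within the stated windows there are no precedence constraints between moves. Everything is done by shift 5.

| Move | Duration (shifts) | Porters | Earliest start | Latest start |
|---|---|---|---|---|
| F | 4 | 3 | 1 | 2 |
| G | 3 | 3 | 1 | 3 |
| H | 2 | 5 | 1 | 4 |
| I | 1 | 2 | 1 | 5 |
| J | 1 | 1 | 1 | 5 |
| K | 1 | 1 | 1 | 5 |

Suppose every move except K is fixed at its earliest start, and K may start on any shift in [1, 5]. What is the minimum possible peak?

14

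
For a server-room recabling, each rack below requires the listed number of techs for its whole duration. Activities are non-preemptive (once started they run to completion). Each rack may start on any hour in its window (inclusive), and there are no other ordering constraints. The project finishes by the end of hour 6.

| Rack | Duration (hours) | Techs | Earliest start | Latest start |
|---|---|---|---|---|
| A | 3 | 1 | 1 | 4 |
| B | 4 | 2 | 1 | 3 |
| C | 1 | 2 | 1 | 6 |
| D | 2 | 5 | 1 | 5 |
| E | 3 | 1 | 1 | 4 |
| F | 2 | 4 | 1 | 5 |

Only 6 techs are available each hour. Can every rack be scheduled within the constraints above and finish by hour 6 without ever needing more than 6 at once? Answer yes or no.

The minimum achievable peak is 7; 6 < 7, so no feasible schedule stays within the cap.

no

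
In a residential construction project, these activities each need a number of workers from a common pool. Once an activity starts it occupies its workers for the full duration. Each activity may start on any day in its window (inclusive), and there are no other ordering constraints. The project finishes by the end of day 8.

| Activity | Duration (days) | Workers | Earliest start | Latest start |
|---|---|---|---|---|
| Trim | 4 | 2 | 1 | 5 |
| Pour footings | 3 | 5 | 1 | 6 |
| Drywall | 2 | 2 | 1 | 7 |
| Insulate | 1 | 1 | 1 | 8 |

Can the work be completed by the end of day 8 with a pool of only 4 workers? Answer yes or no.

no

The minimum achievable peak is 5; 4 < 5, so no feasible schedule stays within the cap.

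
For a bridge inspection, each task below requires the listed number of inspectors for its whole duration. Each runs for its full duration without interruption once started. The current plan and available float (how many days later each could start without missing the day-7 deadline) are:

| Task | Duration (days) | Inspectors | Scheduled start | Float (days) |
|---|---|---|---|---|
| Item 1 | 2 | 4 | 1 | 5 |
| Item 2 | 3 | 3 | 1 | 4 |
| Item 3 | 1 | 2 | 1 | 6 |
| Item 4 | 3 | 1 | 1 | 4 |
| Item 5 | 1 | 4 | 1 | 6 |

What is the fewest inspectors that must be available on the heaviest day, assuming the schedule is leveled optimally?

Early-start (Item 1@1, Item 2@1, Item 3@1, Item 4@1, Item 5@1) gives peak 14: d1:14  d2:8  d3:4  d4:0  d5:0  d6:0  d7:0.
Shift Item 2→3, Item 3→6, Item 4→3, Item 5→7.
Schedule Item 1@1, Item 2@3, Item 3@6, Item 4@3, Item 5@7: d1:4  d2:4  d3:4  d4:4  d5:4  d6:2  d7:4 — peak 4.
Total inspector-days = 26 over 7 days ⇒ peak ≥ ⌈26/7⌉ = 4, so 4 is optimal.

4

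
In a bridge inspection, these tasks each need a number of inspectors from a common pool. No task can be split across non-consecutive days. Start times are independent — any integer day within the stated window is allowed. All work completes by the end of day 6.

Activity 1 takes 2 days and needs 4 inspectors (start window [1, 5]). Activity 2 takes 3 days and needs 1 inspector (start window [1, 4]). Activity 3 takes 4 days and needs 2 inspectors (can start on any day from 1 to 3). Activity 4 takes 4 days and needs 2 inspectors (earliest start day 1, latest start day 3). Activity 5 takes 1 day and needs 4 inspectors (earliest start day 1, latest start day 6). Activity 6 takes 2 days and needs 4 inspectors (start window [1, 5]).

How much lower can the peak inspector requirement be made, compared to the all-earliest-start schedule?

9

Early-start peak: d1:17  d2:13  d3:5  d4:4  d5:0  d6:0 ⇒ 17.
Leveled (Activity 1@1, Activity 2@1, Activity 3@1, Activity 4@3, Activity 5@4, Activity 6@5): d1:7  d2:7  d3:5  d4:8  d5:6  d6:6 ⇒ 8.
Reduction 17 − 8 = 9.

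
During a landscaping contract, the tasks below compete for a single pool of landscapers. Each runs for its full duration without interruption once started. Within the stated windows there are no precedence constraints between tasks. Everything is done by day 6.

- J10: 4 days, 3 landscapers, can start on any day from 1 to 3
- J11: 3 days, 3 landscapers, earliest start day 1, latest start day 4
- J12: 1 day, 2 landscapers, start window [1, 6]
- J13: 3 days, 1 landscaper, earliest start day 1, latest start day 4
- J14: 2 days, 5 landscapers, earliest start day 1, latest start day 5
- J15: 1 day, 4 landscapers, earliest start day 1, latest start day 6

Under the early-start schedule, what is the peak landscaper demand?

18

Early-start schedule: J10@1, J11@1, J12@1, J13@1, J14@1, J15@1.
Load per day: day 1: 18, day 2: 12, day 3: 7, day 4: 3, day 5: 0, day 6: 0.
Peak is 18.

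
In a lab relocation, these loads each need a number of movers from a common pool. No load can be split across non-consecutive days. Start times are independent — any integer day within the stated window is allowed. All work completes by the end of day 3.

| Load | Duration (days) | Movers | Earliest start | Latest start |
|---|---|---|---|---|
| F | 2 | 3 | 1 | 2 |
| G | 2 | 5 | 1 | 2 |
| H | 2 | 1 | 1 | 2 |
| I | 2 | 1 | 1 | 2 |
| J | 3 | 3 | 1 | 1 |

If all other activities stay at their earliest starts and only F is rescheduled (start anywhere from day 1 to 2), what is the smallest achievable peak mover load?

13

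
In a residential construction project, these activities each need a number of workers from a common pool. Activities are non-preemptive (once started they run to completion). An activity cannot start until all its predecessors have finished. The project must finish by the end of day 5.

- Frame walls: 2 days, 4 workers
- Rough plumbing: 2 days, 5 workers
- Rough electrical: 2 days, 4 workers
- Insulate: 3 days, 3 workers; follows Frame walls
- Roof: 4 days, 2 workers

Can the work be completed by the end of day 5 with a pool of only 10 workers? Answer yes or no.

yes

Schedule Frame walls@1, Rough plumbing@3, Rough electrical@1, Insulate@3, Roof@1: d1:10  d2:10  d3:10  d4:10  d5:3 — peak 10 ≤ 10.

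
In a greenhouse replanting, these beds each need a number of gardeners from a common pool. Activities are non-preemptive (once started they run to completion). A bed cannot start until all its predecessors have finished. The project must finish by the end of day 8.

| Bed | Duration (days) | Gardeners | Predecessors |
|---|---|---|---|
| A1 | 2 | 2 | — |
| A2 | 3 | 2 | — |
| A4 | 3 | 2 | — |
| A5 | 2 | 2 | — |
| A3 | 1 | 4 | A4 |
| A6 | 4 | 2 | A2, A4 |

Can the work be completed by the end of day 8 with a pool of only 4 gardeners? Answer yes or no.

Schedule A1@4, A2@1, A4@1, A5@6, A3@8, A6@4: d1:4  d2:4  d3:4  d4:4  d5:4  d6:4  d7:4  d8:4 — peak 4 ≤ 4.

yes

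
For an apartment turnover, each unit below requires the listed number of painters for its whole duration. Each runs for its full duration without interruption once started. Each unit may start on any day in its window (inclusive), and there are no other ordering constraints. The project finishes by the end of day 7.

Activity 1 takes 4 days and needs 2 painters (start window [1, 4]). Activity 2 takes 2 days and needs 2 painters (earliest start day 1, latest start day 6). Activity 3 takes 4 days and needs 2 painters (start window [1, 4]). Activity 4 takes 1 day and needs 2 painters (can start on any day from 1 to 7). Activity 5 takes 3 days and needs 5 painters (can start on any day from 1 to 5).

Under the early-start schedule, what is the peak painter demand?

Early-start schedule: Activity 1@1, Activity 2@1, Activity 3@1, Activity 4@1, Activity 5@1.
Load per day: day 1: 13, day 2: 11, day 3: 9, day 4: 4, day 5: 0, day 6: 0, day 7: 0.
Peak is 13.

13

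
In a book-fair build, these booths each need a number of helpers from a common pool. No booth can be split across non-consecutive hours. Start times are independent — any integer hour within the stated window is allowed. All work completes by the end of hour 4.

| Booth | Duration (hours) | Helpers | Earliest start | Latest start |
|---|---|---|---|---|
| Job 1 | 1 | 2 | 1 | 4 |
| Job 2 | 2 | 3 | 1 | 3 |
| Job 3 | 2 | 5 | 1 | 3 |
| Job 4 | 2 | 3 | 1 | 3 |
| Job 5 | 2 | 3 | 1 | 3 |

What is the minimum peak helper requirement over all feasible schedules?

Early-start (Job 1@1, Job 2@1, Job 3@1, Job 4@1, Job 5@1) gives peak 16: h1:16  h2:14  h3:0  h4:0.
Shift Job 3→3, Job 5→3.
Schedule Job 1@1, Job 2@1, Job 3@3, Job 4@1, Job 5@3: h1:8  h2:6  h3:8  h4:8 — peak 8.
Total helper-hours = 30 over 4 hours ⇒ peak ≥ ⌈30/4⌉ = 8, so 8 is optimal.

8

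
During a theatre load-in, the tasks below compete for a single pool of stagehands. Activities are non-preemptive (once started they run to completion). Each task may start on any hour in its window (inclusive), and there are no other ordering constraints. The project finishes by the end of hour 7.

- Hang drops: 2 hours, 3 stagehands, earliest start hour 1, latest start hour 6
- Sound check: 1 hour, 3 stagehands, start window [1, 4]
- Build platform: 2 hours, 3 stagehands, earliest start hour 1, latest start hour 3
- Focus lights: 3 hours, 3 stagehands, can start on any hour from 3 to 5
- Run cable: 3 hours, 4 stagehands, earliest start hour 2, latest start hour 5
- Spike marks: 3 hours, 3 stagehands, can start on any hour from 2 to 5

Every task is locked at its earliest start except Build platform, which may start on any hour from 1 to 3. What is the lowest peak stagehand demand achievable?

Build platform@1: h1:9  h2:13  h3:10  h4:10  h5:3  h6:0  h7:0 → peak 13
Build platform@2: h1:6  h2:13  h3:13  h4:10  h5:3  h6:0  h7:0 → peak 13
Build platform@3: h1:6  h2:10  h3:13  h4:13  h5:3  h6:0  h7:0 → peak 13
Best is Build platform@1, peak 13.

13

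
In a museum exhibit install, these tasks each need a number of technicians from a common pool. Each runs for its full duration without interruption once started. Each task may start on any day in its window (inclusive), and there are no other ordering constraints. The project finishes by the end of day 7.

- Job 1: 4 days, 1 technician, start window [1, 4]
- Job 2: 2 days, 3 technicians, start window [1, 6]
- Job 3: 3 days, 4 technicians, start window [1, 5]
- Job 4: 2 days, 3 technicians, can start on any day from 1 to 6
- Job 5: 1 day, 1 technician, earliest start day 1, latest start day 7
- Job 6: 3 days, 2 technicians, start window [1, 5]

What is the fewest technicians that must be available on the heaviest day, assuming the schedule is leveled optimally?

5

Early-start (Job 1@1, Job 2@1, Job 3@1, Job 4@1, Job 5@1, Job 6@1) gives peak 14: d1:14  d2:13  d3:7  d4:1  d5:0  d6:0  d7:0.
Shift Job 2→4, Job 4→6, Job 5→4, Job 6→5.
Schedule Job 1@1, Job 2@4, Job 3@1, Job 4@6, Job 5@4, Job 6@5: d1:5  d2:5  d3:5  d4:5  d5:5  d6:5  d7:5 — peak 5.
Total technician-days = 35 over 7 days ⇒ peak ≥ ⌈35/7⌉ = 5, so 5 is optimal.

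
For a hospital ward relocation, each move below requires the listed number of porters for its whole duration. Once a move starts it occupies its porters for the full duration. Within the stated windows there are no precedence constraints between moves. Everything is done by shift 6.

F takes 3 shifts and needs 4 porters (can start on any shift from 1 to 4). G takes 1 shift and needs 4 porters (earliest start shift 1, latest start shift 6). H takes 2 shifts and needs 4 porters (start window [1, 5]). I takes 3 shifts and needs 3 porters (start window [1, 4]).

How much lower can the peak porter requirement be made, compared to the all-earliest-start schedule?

Early-start peak: s1:15  s2:11  s3:7  s4:0  s5:0  s6:0 ⇒ 15.
Leveled (F@1, G@4, H@5, I@1): s1:7  s2:7  s3:7  s4:4  s5:4  s6:4 ⇒ 7.
Reduction 15 − 7 = 8.

8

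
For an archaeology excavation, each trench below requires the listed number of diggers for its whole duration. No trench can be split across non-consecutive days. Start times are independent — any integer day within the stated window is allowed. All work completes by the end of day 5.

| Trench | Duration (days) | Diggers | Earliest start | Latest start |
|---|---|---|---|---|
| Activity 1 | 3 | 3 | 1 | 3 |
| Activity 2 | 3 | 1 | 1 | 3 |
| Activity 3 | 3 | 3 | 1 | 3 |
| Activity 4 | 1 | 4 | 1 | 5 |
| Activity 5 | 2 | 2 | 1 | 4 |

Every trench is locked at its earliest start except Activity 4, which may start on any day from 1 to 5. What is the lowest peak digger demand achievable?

9

Activity 4@1: d1:13  d2:9  d3:7  d4:0  d5:0 → peak 13
Activity 4@2: d1:9  d2:13  d3:7  d4:0  d5:0 → peak 13
Activity 4@3: d1:9  d2:9  d3:11  d4:0  d5:0 → peak 11
Activity 4@4: d1:9  d2:9  d3:7  d4:4  d5:0 → peak 9
Activity 4@5: d1:9  d2:9  d3:7  d4:0  d5:4 → peak 9
Best is Activity 4@4, peak 9.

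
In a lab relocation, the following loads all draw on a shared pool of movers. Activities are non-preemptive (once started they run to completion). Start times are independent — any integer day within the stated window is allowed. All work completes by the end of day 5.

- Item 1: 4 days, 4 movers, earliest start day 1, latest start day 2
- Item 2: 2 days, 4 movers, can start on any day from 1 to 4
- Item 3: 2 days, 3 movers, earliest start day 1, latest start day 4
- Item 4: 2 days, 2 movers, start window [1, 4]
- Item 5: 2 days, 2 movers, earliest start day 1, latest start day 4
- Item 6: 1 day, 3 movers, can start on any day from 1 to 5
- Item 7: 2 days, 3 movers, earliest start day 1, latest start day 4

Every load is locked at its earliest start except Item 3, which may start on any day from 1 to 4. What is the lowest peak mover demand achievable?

Item 3@1: d1:21  d2:18  d3:4  d4:4  d5:0 → peak 21
Item 3@2: d1:18  d2:18  d3:7  d4:4  d5:0 → peak 18
Item 3@3: d1:18  d2:15  d3:7  d4:7  d5:0 → peak 18
Item 3@4: d1:18  d2:15  d3:4  d4:7  d5:3 → peak 18
Best is Item 3@2, peak 18.

18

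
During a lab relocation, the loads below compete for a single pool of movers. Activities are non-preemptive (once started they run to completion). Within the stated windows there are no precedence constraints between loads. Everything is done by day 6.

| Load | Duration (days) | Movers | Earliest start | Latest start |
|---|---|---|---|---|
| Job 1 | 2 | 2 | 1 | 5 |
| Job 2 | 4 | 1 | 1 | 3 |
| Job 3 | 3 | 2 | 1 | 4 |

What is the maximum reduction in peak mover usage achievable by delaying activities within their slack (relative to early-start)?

2

Early-start peak: d1:5  d2:5  d3:3  d4:1  d5:0  d6:0 ⇒ 5.
Leveled (Job 1@1, Job 2@1, Job 3@3): d1:3  d2:3  d3:3  d4:3  d5:2  d6:0 ⇒ 3.
Reduction 5 − 3 = 2.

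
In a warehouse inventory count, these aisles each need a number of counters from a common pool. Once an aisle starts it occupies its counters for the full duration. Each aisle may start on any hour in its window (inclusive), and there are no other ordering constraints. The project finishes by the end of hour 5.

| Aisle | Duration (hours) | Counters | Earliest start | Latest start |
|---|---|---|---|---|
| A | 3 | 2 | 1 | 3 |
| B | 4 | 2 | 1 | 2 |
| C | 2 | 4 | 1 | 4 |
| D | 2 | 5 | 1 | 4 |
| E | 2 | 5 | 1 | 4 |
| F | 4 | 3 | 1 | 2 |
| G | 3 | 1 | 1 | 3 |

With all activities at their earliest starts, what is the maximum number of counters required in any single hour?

Early-start schedule: A@1, B@1, C@1, D@1, E@1, F@1, G@1.
Load per hour: hour 1: 22, hour 2: 22, hour 3: 8, hour 4: 5, hour 5: 0.
Peak is 22.

22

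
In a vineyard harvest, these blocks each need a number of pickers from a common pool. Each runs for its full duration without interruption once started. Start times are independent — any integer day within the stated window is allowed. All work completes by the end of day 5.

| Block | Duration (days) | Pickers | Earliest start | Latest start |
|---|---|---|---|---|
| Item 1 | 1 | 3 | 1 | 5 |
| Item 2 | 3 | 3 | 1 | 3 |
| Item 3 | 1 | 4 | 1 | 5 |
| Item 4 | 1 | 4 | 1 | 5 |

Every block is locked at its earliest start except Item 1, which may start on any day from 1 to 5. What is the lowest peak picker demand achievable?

Item 1@1: d1:14  d2:3  d3:3  d4:0  d5:0 → peak 14
Item 1@2: d1:11  d2:6  d3:3  d4:0  d5:0 → peak 11
Item 1@3: d1:11  d2:3  d3:6  d4:0  d5:0 → peak 11
Item 1@4: d1:11  d2:3  d3:3  d4:3  d5:0 → peak 11
Item 1@5: d1:11  d2:3  d3:3  d4:0  d5:3 → peak 11
Best is Item 1@2, peak 11.

11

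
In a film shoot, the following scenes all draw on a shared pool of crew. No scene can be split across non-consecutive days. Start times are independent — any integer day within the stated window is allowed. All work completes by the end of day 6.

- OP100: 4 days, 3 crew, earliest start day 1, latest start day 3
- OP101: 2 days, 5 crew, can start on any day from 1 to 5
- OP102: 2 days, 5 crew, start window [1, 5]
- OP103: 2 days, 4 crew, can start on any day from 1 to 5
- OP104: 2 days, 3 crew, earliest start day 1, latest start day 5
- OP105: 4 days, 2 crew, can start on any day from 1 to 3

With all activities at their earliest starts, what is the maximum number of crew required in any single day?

Early-start schedule: OP100@1, OP101@1, OP102@1, OP103@1, OP104@1, OP105@1.
Load per day: day 1: 22, day 2: 22, day 3: 5, day 4: 5, day 5: 0, day 6: 0.
Peak is 22.

22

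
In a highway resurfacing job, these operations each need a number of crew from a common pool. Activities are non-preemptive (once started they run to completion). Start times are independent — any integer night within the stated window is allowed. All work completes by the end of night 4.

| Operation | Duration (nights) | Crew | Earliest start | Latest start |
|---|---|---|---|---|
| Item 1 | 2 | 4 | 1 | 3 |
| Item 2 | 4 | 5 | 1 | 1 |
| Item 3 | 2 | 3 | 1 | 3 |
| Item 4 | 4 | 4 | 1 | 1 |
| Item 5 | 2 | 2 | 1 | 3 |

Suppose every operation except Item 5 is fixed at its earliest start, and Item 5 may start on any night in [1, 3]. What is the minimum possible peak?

Item 5@1: n1:18  n2:18  n3:9  n4:9 → peak 18
Item 5@2: n1:16  n2:18  n3:11  n4:9 → peak 18
Item 5@3: n1:16  n2:16  n3:11  n4:11 → peak 16
Best is Item 5@3, peak 16.

16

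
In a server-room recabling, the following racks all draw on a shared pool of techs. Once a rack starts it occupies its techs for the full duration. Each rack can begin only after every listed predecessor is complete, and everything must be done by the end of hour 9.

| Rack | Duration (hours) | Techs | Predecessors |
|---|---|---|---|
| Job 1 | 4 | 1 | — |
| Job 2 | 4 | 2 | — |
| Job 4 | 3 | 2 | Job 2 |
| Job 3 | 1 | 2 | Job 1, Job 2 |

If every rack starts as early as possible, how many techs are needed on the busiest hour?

Early-start schedule: Job 1@1, Job 2@1, Job 4@5, Job 3@5.
Load per hour: hour 1: 3, hour 2: 3, hour 3: 3, hour 4: 3, hour 5: 4, hour 6: 2, hour 7: 2, hour 8: 0, hour 9: 0.
Peak is 4.

4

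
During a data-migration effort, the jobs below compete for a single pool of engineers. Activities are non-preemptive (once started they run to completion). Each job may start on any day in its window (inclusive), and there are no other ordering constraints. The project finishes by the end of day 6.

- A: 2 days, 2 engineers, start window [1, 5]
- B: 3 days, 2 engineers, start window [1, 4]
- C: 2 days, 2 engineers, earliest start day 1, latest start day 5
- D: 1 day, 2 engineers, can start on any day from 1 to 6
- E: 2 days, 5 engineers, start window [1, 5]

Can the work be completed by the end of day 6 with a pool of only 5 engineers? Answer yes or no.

yes

Schedule A@1, B@1, C@3, D@4, E@5: d1:4  d2:4  d3:4  d4:4  d5:5  d6:5 — peak 5 ≤ 5.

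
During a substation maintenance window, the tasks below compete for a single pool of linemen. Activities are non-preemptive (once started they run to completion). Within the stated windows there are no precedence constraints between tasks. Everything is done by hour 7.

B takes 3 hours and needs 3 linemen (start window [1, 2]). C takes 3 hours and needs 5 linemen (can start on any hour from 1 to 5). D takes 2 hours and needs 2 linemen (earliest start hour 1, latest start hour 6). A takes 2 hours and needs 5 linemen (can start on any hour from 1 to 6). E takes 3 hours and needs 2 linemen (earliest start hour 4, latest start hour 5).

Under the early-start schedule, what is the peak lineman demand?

15

Early-start schedule: B@1, C@1, D@1, A@1, E@4.
Load per hour: hour 1: 15, hour 2: 15, hour 3: 8, hour 4: 2, hour 5: 2, hour 6: 2, hour 7: 0.
Peak is 15.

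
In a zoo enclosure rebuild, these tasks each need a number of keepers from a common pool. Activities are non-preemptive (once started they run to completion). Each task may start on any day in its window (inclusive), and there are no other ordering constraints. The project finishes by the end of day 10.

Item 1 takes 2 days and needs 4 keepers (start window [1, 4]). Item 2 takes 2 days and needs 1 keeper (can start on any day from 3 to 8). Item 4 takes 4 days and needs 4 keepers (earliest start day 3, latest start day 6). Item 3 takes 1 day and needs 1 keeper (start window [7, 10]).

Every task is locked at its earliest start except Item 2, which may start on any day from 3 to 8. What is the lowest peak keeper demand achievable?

Item 2@3: d1:4  d2:4  d3:5  d4:5  d5:4  d6:4  d7:1  d8:0  d9:0  d10:0 → peak 5
Item 2@4: d1:4  d2:4  d3:4  d4:5  d5:5  d6:4  d7:1  d8:0  d9:0  d10:0 → peak 5
Item 2@5: d1:4  d2:4  d3:4  d4:4  d5:5  d6:5  d7:1  d8:0  d9:0  d10:0 → peak 5
Item 2@6: d1:4  d2:4  d3:4  d4:4  d5:4  d6:5  d7:2  d8:0  d9:0  d10:0 → peak 5
Item 2@7: d1:4  d2:4  d3:4  d4:4  d5:4  d6:4  d7:2  d8:1  d9:0  d10:0 → peak 4
Item 2@8: d1:4  d2:4  d3:4  d4:4  d5:4  d6:4  d7:1  d8:1  d9:1  d10:0 → peak 4
Best is Item 2@7, peak 4.

4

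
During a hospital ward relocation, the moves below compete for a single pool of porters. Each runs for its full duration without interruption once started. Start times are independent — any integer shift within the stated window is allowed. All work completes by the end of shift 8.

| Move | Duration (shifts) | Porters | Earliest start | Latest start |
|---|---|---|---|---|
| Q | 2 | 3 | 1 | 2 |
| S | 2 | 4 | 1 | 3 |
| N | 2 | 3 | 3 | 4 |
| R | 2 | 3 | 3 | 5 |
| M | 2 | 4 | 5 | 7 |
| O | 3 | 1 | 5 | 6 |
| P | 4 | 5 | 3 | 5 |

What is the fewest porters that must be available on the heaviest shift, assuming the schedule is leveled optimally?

Early-start (Q@1, S@1, N@3, R@3, M@5, O@5, P@3) gives peak 11: s1:7  s2:7  s3:11  s4:11  s5:10  s6:10  s7:1  s8:0.
Shift R→5, M→7.
Schedule Q@1, S@1, N@3, R@5, M@7, O@5, P@3: s1:7  s2:7  s3:8  s4:8  s5:9  s6:9  s7:5  s8:4 — peak 9.

9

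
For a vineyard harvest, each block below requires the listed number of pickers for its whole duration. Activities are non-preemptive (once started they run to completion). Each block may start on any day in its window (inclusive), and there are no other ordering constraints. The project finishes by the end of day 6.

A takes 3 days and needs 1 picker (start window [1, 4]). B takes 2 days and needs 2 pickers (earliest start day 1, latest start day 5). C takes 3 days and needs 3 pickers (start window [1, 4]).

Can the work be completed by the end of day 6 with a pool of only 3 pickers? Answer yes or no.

Schedule A@1, B@1, C@4: d1:3  d2:3  d3:1  d4:3  d5:3  d6:3 — peak 3 ≤ 3.

yes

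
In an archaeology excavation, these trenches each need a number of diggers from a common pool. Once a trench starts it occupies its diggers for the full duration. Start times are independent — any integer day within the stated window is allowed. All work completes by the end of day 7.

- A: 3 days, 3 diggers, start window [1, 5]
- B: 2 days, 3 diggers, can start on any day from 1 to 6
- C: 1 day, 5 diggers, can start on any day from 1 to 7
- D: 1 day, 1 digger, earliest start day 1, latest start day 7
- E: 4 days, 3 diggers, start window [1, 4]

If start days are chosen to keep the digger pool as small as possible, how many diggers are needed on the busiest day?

Early-start (A@1, B@1, C@1, D@1, E@1) gives peak 15: d1:15  d2:9  d3:6  d4:3  d5:0  d6:0  d7:0.
Shift C→7, D→4, E→3.
Schedule A@1, B@1, C@7, D@4, E@3: d1:6  d2:6  d3:6  d4:4  d5:3  d6:3  d7:5 — peak 6.

6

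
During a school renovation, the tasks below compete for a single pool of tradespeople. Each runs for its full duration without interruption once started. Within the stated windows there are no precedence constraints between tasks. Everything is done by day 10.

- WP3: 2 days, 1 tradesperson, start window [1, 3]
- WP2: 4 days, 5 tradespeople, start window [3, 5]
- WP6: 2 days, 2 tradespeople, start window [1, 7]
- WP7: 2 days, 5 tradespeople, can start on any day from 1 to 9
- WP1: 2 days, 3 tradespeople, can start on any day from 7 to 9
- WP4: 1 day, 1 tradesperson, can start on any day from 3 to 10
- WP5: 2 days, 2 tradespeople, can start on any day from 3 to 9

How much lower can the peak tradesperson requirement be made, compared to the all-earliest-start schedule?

3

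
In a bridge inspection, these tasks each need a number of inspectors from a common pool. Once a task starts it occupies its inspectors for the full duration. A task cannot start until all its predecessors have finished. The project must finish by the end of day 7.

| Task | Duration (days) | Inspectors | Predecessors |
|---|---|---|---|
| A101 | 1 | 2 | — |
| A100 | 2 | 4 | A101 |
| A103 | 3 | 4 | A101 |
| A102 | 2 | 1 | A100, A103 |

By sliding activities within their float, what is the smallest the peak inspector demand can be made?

8

Schedule A101@1, A100@2, A103@2, A102@5: d1:2  d2:8  d3:8  d4:4  d5:1  d6:1  d7:0 — peak 8.
No arrangement of the 10 feasible schedules does better.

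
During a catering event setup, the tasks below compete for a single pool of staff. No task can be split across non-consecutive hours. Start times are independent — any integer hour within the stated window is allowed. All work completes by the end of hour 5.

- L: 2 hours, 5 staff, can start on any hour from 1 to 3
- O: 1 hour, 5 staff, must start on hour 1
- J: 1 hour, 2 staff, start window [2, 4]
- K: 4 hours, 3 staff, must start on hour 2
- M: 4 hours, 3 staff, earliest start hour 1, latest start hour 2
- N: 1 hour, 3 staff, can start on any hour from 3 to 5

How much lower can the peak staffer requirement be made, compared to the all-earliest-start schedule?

Early-start peak: h1:13  h2:13  h3:9  h4:6  h5:3 ⇒ 13.
Leveled (L@1, O@1, J@3, K@2, M@2, N@3): h1:10  h2:11  h3:11  h4:6  h5:6 ⇒ 11.
Reduction 13 − 11 = 2.

2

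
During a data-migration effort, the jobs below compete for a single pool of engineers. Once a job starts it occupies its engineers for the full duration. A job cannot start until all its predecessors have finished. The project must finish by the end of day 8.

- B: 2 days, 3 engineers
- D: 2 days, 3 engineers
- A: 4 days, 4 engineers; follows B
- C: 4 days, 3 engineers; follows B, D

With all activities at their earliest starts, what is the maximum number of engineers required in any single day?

Early-start schedule: B@1, D@1, A@3, C@3.
Load per day: day 1: 6, day 2: 6, day 3: 7, day 4: 7, day 5: 7, day 6: 7, day 7: 0, day 8: 0.
Peak is 7.

7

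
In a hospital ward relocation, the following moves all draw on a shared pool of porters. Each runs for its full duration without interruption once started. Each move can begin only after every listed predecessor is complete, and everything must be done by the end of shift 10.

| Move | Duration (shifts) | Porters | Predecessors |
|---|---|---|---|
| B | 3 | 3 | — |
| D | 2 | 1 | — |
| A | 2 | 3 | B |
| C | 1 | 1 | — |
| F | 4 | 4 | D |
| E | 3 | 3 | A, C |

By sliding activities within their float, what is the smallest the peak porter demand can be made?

7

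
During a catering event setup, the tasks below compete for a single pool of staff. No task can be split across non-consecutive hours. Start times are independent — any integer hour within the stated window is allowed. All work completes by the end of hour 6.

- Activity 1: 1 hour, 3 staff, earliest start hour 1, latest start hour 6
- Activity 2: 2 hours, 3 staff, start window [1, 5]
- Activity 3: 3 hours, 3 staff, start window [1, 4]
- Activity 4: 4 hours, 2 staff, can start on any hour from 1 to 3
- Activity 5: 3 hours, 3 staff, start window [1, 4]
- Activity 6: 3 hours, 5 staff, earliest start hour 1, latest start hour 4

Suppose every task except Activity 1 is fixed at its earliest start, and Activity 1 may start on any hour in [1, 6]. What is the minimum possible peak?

Activity 1@1: h1:19  h2:16  h3:13  h4:2  h5:0  h6:0 → peak 19
Activity 1@2: h1:16  h2:19  h3:13  h4:2  h5:0  h6:0 → peak 19
Activity 1@3: h1:16  h2:16  h3:16  h4:2  h5:0  h6:0 → peak 16
Activity 1@4: h1:16  h2:16  h3:13  h4:5  h5:0  h6:0 → peak 16
Activity 1@5: h1:16  h2:16  h3:13  h4:2  h5:3  h6:0 → peak 16
Activity 1@6: h1:16  h2:16  h3:13  h4:2  h5:0  h6:3 → peak 16
Best is Activity 1@3, peak 16.

16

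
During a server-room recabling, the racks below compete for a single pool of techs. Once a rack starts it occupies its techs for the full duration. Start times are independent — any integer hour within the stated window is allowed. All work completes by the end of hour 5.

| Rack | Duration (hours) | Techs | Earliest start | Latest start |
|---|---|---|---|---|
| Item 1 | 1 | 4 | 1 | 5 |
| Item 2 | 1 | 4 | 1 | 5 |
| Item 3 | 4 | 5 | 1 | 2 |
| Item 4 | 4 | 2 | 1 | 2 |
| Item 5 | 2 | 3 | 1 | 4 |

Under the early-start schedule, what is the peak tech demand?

18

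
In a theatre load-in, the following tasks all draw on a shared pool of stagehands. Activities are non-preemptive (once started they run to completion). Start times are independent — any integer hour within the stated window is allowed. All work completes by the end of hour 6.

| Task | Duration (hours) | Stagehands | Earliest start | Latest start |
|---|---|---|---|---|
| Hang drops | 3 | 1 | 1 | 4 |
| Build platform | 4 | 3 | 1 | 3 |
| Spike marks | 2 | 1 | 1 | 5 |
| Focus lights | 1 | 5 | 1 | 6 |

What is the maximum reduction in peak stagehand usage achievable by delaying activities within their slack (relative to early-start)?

5

Early-start peak: h1:10  h2:5  h3:4  h4:3  h5:0  h6:0 ⇒ 10.
Leveled (Hang drops@1, Build platform@1, Spike marks@1, Focus lights@5): h1:5  h2:5  h3:4  h4:3  h5:5  h6:0 ⇒ 5.
Reduction 10 − 5 = 5.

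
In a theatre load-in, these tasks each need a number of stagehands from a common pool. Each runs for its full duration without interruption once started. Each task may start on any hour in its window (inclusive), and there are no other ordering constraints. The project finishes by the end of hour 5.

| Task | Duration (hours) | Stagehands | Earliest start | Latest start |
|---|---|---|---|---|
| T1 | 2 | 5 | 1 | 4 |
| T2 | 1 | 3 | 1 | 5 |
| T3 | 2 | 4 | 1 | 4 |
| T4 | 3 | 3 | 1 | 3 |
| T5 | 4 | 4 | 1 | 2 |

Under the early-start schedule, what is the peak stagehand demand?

19

Early-start schedule: T1@1, T2@1, T3@1, T4@1, T5@1.
Load per hour: hour 1: 19, hour 2: 16, hour 3: 7, hour 4: 4, hour 5: 0.
Peak is 19.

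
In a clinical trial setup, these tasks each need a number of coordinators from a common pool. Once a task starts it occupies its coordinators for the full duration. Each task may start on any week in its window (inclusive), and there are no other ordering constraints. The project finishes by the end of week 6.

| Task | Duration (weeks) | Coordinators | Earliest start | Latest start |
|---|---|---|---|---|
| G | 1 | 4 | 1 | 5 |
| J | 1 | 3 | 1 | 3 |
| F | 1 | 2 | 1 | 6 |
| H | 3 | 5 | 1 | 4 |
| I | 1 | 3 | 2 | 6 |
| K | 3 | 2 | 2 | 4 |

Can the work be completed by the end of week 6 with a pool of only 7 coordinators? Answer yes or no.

yes

Schedule G@1, J@1, F@2, H@2, I@5, K@3: w1:7  w2:7  w3:7  w4:7  w5:5  w6:0 — peak 7 ≤ 7.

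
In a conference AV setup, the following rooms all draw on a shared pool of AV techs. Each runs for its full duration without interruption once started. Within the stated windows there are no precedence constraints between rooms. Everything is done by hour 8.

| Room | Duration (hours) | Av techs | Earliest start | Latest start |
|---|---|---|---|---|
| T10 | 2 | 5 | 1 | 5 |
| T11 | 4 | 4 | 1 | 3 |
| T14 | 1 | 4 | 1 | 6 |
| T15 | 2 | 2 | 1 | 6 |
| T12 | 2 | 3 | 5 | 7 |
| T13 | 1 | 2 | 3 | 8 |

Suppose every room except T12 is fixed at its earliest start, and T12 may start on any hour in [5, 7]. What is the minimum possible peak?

15

T12@5: h1:15  h2:11  h3:6  h4:4  h5:3  h6:3  h7:0  h8:0 → peak 15
T12@6: h1:15  h2:11  h3:6  h4:4  h5:0  h6:3  h7:3  h8:0 → peak 15
T12@7: h1:15  h2:11  h3:6  h4:4  h5:0  h6:0  h7:3  h8:3 → peak 15
Best is T12@5, peak 15.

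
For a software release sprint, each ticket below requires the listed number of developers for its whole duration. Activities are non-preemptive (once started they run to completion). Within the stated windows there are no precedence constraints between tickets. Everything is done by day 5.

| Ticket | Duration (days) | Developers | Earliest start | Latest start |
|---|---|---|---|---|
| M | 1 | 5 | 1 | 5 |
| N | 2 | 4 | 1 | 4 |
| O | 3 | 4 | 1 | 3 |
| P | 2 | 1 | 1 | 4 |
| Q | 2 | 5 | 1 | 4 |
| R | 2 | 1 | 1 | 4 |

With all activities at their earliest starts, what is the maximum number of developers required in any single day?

20

Early-start schedule: M@1, N@1, O@1, P@1, Q@1, R@1.
Load per day: day 1: 20, day 2: 15, day 3: 4, day 4: 0, day 5: 0.
Peak is 20.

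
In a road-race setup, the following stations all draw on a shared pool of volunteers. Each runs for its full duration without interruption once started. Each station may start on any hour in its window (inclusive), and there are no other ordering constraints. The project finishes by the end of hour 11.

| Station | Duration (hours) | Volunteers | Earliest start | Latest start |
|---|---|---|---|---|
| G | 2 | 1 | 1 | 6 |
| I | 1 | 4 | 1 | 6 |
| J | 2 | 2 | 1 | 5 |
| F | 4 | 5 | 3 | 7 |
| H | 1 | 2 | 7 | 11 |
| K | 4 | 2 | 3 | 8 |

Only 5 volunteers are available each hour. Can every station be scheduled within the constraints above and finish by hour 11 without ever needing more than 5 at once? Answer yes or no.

Schedule G@1, I@1, J@2, F@4, H@8, K@8: h1:5  h2:3  h3:2  h4:5  h5:5  h6:5  h7:5  h8:4  h9:2  h10:2  h11:2 — peak 5 ≤ 5.

yes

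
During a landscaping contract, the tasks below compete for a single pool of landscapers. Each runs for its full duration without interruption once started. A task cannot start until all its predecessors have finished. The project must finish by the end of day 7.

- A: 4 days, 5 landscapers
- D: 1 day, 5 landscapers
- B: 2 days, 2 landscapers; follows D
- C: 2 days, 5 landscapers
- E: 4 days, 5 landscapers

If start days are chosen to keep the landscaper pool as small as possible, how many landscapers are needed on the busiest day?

10

Early-start (A@1, D@1, B@2, C@1, E@1) gives peak 20: d1:20  d2:17  d3:12  d4:10  d5:0  d6:0  d7:0.
Shift C→5, E→4.
Schedule A@1, D@1, B@2, C@5, E@4: d1:10  d2:7  d3:7  d4:10  d5:10  d6:10  d7:5 — peak 10.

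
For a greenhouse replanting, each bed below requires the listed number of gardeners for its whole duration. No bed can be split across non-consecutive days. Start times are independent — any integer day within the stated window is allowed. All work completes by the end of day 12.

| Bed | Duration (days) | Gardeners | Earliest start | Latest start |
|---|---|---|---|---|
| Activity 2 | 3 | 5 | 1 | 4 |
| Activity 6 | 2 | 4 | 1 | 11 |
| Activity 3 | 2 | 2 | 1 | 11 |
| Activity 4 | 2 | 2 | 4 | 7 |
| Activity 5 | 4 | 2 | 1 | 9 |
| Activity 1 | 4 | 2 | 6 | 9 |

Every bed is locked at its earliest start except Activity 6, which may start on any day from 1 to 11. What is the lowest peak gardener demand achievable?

Activity 6@1: d1:13  d2:13  d3:7  d4:4  d5:2  d6:2  d7:2  d8:2  d9:2  d10:0  d11:0  d12:0 → peak 13
Activity 6@2: d1:9  d2:13  d3:11  d4:4  d5:2  d6:2  d7:2  d8:2  d9:2  d10:0  d11:0  d12:0 → peak 13
Activity 6@3: d1:9  d2:9  d3:11  d4:8  d5:2  d6:2  d7:2  d8:2  d9:2  d10:0  d11:0  d12:0 → peak 11
Activity 6@4: d1:9  d2:9  d3:7  d4:8  d5:6  d6:2  d7:2  d8:2  d9:2  d10:0  d11:0  d12:0 → peak 9
Activity 6@5: d1:9  d2:9  d3:7  d4:4  d5:6  d6:6  d7:2  d8:2  d9:2  d10:0  d11:0  d12:0 → peak 9
Activity 6@6: d1:9  d2:9  d3:7  d4:4  d5:2  d6:6  d7:6  d8:2  d9:2  d10:0  d11:0  d12:0 → peak 9
Activity 6@7: d1:9  d2:9  d3:7  d4:4  d5:2  d6:2  d7:6  d8:6  d9:2  d10:0  d11:0  d12:0 → peak 9
Activity 6@8: d1:9  d2:9  d3:7  d4:4  d5:2  d6:2  d7:2  d8:6  d9:6  d10:0  d11:0  d12:0 → peak 9
Activity 6@9: d1:9  d2:9  d3:7  d4:4  d5:2  d6:2  d7:2  d8:2  d9:6  d10:4  d11:0  d12:0 → peak 9
Activity 6@10: d1:9  d2:9  d3:7  d4:4  d5:2  d6:2  d7:2  d8:2  d9:2  d10:4  d11:4  d12:0 → peak 9
Activity 6@11: d1:9  d2:9  d3:7  d4:4  d5:2  d6:2  d7:2  d8:2  d9:2  d10:0  d11:4  d12:4 → peak 9
Best is Activity 6@4, peak 9.

9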